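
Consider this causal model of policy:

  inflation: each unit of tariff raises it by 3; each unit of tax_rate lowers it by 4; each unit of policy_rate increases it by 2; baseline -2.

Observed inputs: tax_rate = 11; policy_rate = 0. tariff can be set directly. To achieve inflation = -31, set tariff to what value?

Substituting into the inflation equation gives inflation = 3*tariff - 46.
Solve 3*tariff - 46 = -31: tariff = (-31 + 46) / 3 = 5.

tariff = 5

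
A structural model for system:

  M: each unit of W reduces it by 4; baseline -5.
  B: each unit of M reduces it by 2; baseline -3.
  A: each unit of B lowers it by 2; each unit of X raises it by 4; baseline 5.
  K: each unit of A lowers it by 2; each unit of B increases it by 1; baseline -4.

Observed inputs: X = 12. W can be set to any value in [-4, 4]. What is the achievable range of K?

-235 to 85

Substituting into the B equation gives B = 8*W + 7.
Substituting into the A equation gives A = -16*W + 39.
K becomes 40*W - 75.
Linear in W, so extremes are at the endpoints: W = -4 gives K = -235; W = 4 gives K = 85.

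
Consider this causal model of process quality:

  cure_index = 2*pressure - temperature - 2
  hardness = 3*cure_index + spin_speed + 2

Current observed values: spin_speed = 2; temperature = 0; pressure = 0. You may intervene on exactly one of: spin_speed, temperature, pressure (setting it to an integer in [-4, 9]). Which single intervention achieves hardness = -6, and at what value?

set spin_speed = -2

Intervening on spin_speed: with other inputs at their observed values, hardness = spin_speed - 4. Solving for -6 gives spin_speed = -2, within [-4, 9].
Intervening on temperature: hardness = -3*temperature - 2. Reaching -6 requires temperature = 4/3, not an integer.
Intervening on pressure: hardness = 6*pressure - 2. Reaching -6 requires pressure = -2/3, not an integer.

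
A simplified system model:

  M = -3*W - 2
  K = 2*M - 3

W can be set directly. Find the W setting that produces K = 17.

W = -4

Substituting into the K equation gives K = -6*W - 7.
Solve -6*W - 7 = 17: W = (17 + 7) / -6 = -4.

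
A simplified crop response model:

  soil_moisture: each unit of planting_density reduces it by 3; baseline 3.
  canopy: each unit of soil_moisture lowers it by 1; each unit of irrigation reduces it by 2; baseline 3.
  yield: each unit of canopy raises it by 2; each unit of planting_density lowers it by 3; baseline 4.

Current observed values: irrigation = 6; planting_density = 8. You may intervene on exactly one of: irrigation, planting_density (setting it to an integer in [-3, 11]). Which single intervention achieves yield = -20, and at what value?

set planting_density = 0

Intervening on irrigation: yield = -4*irrigation + 28. Reaching -20 requires irrigation = 12, outside [-3, 11].
Intervening on planting_density: with other inputs at their observed values, yield = 3*planting_density - 20. Solving for -20 gives planting_density = 0, within [-3, 11].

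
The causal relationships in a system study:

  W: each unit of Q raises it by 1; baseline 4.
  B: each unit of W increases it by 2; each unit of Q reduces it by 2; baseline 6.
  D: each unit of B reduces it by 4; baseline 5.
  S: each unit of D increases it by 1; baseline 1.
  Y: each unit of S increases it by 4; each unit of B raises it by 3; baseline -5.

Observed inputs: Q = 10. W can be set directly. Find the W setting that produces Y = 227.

Intervening on W fixes its value directly, overriding its dependence on Q.
Substituting into the B equation gives B = 2*W - 14.
Substituting into the D equation gives D = -8*W + 61.
So S = -8*W + 62.
So Y = -26*W + 201.
Solve -26*W + 201 = 227: W = (227 - 201) / -26 = -1.

W = -1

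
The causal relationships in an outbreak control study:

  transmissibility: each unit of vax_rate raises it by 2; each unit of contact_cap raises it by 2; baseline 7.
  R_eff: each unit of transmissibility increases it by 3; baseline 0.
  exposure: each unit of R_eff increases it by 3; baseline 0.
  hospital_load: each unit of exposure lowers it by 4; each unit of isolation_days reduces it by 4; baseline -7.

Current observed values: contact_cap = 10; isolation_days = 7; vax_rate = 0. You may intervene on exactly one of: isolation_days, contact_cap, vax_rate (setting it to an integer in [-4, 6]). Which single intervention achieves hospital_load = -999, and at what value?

set isolation_days = 5

Intervening on isolation_days: with other inputs at their observed values, hospital_load = -4*isolation_days - 979. Solving for -999 gives isolation_days = 5, within [-4, 6].
Intervening on contact_cap: hospital_load = -72*contact_cap - 287. Reaching -999 requires contact_cap = 89/9, not an integer.
Intervening on vax_rate: hospital_load = -72*vax_rate - 1007. Reaching -999 requires vax_rate = -1/9, not an integer.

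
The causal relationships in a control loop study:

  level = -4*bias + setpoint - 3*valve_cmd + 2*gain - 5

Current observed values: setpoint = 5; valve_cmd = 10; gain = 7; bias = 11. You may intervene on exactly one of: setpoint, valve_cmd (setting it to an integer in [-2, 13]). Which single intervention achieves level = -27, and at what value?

set valve_cmd = -1

Intervening on setpoint: level = setpoint - 65. Reaching -27 requires setpoint = 38, outside [-2, 13].
Intervening on valve_cmd: with other inputs at their observed values, level = -3*valve_cmd - 30. Solving for -27 gives valve_cmd = -1, within [-2, 13].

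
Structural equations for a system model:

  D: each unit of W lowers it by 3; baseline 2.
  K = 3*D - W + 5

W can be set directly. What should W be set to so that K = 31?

Substituting into the K equation gives K = -10*W + 11.
Solve -10*W + 11 = 31: W = (31 - 11) / -10 = -2.

W = -2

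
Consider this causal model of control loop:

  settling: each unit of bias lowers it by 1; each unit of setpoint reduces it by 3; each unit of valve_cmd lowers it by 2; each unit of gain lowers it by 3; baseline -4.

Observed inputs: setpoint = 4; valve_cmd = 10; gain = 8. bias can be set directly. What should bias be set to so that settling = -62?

bias = 2

Substituting into the settling equation gives settling = -bias - 60.
Solve -bias - 60 = -62: bias = (-62 + 60) / -1 = 2.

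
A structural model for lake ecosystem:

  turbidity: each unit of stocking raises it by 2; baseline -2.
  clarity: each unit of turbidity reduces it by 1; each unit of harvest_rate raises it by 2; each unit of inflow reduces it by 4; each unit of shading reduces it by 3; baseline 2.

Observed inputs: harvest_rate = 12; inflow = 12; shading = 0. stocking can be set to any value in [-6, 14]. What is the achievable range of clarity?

-48 to -8

Substituting into the clarity equation gives clarity = -2*stocking - 20.
Linear in stocking, so extremes are at the endpoints: stocking = -6 gives clarity = -8; stocking = 14 gives clarity = -48.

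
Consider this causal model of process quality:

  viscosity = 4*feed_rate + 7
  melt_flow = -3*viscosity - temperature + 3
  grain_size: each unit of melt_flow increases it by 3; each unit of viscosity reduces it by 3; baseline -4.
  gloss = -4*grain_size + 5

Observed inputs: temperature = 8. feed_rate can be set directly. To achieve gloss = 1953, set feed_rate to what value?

feed_rate = 8

Substituting into the melt_flow equation gives melt_flow = -12*feed_rate - 26.
Substituting into the grain_size equation gives grain_size = -48*feed_rate - 103.
gloss becomes 192*feed_rate + 417.
Solve 192*feed_rate + 417 = 1953: feed_rate = (1953 - 417) / 192 = 8.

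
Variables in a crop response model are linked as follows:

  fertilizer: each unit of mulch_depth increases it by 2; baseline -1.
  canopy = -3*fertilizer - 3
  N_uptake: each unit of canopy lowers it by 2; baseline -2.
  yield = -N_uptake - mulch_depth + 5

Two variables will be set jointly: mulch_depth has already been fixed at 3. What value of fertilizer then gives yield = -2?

With mulch_depth held at 3:
Intervening on fertilizer fixes its value directly, overriding its dependence on mulch_depth.
Substituting into the N_uptake equation gives N_uptake = 6*fertilizer + 4.
Substituting into the yield equation gives yield = -6*fertilizer - 2.
Solve -6*fertilizer - 2 = -2: fertilizer = (-2 + 2) / -6 = 0.

fertilizer = 0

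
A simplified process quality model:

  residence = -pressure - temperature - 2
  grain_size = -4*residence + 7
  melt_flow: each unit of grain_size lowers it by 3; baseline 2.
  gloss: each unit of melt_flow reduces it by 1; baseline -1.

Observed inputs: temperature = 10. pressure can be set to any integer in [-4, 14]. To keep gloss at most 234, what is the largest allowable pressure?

Substituting into the residence equation gives residence = -pressure - 12.
So grain_size = 4*pressure + 55.
Substituting into the melt_flow equation gives melt_flow = -12*pressure - 163.
Substituting into the gloss equation gives gloss = 12*pressure + 162.
Require 12*pressure + 162 ≤ 234, so pressure ≤ 6.
The largest integer in [-4, 14] satisfying this is 6.

pressure = 6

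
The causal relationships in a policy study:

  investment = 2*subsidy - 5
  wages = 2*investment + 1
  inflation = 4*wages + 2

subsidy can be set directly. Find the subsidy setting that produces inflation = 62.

subsidy = 6

Substituting into the wages equation gives wages = 4*subsidy - 9.
This gives inflation = 16*subsidy - 34.
Solve 16*subsidy - 34 = 62: subsidy = (62 + 34) / 16 = 6.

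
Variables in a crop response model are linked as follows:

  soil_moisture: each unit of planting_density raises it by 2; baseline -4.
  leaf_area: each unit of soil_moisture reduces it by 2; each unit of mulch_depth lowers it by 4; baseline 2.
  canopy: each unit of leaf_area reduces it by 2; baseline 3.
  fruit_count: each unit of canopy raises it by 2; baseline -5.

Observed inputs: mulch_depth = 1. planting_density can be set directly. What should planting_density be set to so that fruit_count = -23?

Substituting into the leaf_area equation gives leaf_area = -4*planting_density + 6.
This gives canopy = 8*planting_density - 9.
Substituting into the fruit_count equation gives fruit_count = 16*planting_density - 23.
Solve 16*planting_density - 23 = -23: planting_density = (-23 + 23) / 16 = 0.

planting_density = 0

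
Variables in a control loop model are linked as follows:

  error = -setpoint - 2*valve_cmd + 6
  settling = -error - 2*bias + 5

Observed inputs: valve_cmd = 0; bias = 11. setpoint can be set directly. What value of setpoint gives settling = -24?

setpoint = -1

Substituting into the error equation gives error = -setpoint + 6.
Substituting into the settling equation gives settling = setpoint - 23.
Solve setpoint - 23 = -24: setpoint = (-24 + 23) / 1 = -1.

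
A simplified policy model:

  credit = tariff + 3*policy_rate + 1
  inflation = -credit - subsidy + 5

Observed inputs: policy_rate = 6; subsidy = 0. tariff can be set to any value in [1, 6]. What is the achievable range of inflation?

Substituting into the credit equation gives credit = tariff + 19.
inflation becomes -tariff - 14.
Linear in tariff, so extremes are at the endpoints: tariff = 1 gives inflation = -15; tariff = 6 gives inflation = -20.

-20 to -15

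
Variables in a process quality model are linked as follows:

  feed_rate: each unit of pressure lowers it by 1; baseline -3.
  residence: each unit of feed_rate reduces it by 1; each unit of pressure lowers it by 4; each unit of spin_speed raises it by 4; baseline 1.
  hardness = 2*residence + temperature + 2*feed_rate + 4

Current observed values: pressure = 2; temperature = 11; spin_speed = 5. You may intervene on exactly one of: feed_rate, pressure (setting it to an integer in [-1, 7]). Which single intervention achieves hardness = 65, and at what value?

set pressure = -1

Intervening on feed_rate: the paths from feed_rate to hardness cancel (net effect zero), leaving hardness = 41; 65 is unreachable this way.
Intervening on pressure: with other inputs at their observed values, hardness = -8*pressure + 57. Solving for 65 gives pressure = -1, within [-1, 7].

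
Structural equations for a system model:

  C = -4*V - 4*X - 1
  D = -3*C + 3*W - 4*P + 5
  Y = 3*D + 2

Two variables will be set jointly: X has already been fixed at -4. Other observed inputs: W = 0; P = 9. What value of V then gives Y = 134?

V = 10

With X held at -4:
Substituting into the C equation gives C = -4*V + 15.
D becomes 12*V - 76.
Substituting into the Y equation gives Y = 36*V - 226.
Solve 36*V - 226 = 134: V = (134 + 226) / 36 = 10.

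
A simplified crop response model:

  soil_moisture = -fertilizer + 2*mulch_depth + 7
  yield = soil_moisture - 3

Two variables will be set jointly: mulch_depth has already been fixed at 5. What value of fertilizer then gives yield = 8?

fertilizer = 6

With mulch_depth held at 5:
Substituting into the soil_moisture equation gives soil_moisture = -fertilizer + 17.
Substituting into the yield equation gives yield = -fertilizer + 14.
Solve -fertilizer + 14 = 8: fertilizer = (8 - 14) / -1 = 6.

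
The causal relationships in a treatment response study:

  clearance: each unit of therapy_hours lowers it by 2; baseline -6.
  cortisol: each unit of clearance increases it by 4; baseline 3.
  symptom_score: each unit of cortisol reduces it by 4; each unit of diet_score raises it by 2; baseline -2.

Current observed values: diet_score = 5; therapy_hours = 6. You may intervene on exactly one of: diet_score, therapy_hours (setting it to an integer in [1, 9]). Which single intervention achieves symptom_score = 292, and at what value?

Intervening on diet_score: with other inputs at their observed values, symptom_score = 2*diet_score + 274. Solving for 292 gives diet_score = 9, within [1, 9].
Intervening on therapy_hours: symptom_score = 32*therapy_hours + 92. Reaching 292 requires therapy_hours = 25/4, not an integer.

set diet_score = 9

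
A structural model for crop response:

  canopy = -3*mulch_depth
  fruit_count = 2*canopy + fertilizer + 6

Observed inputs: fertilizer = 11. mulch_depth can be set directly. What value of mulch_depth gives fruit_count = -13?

Substituting into the fruit_count equation gives fruit_count = -6*mulch_depth + 17.
Solve -6*mulch_depth + 17 = -13: mulch_depth = (-13 - 17) / -6 = 5.

mulch_depth = 5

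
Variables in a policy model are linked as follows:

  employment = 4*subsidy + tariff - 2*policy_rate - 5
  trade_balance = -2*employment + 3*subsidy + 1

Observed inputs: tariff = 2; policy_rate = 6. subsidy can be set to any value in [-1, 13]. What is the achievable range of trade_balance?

-34 to 36

Substituting into the employment equation gives employment = 4*subsidy - 15.
Substituting into the trade_balance equation gives trade_balance = -5*subsidy + 31.
Linear in subsidy, so extremes are at the endpoints: subsidy = -1 gives trade_balance = 36; subsidy = 13 gives trade_balance = -34.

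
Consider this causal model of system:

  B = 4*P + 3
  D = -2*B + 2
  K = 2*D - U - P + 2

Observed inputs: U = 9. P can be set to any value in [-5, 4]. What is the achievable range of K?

Substituting into the D equation gives D = -8*P - 4.
So K = -17*P - 15.
Linear in P, so extremes are at the endpoints: P = -5 gives K = 70; P = 4 gives K = -83.

-83 to 70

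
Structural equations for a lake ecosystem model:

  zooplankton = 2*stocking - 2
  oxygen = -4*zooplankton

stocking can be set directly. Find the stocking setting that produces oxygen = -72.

Substituting into the oxygen equation gives oxygen = -8*stocking + 8.
Solve -8*stocking + 8 = -72: stocking = (-72 - 8) / -8 = 10.

stocking = 10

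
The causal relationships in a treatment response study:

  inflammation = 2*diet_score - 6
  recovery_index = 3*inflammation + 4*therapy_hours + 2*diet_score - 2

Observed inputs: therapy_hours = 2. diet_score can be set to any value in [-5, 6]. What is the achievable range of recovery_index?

-52 to 36

Substituting into the recovery_index equation gives recovery_index = 8*diet_score - 12.
Linear in diet_score, so extremes are at the endpoints: diet_score = -5 gives recovery_index = -52; diet_score = 6 gives recovery_index = 36.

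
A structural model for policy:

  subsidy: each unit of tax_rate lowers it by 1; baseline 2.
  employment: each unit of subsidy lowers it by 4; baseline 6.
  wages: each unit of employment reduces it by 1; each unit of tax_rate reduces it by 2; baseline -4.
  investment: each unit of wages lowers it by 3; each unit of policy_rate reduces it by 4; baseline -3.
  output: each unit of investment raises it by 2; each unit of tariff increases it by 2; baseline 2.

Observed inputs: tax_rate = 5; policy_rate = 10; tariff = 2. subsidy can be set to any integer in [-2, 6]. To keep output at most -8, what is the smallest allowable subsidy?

subsidy = 2

Intervening on subsidy fixes its value directly, overriding its dependence on tax_rate.
Substituting into the wages equation gives wages = 4*subsidy - 20.
Substituting into the investment equation gives investment = -12*subsidy + 17.
Substituting into the output equation gives output = -24*subsidy + 40.
Require -24*subsidy + 40 ≤ -8, so subsidy ≥ 2.
The smallest integer in [-2, 6] satisfying this is 2.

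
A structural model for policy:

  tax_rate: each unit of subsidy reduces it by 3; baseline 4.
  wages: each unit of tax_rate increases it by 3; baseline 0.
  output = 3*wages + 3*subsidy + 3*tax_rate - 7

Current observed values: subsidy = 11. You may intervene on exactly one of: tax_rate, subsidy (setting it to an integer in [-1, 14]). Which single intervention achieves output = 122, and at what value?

Intervening on tax_rate: with other inputs at their observed values, output = 12*tax_rate + 26. Solving for 122 gives tax_rate = 8, within [-1, 14].
Intervening on subsidy: output = -33*subsidy + 41. Reaching 122 requires subsidy = -27/11, not an integer.

set tax_rate = 8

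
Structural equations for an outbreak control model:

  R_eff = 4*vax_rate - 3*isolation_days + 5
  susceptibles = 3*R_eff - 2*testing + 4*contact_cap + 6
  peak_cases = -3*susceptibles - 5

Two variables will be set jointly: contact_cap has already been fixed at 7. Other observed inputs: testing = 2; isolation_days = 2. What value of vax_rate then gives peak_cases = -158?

With contact_cap held at 7:
Substituting into the R_eff equation gives R_eff = 4*vax_rate - 1.
So susceptibles = 12*vax_rate + 27.
peak_cases becomes -36*vax_rate - 86.
Solve -36*vax_rate - 86 = -158: vax_rate = (-158 + 86) / -36 = 2.

vax_rate = 2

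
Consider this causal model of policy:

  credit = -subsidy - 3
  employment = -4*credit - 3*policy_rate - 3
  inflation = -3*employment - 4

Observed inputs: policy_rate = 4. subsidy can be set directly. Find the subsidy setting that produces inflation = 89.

subsidy = -7

Substituting into the employment equation gives employment = 4*subsidy - 3.
Substituting into the inflation equation gives inflation = -12*subsidy + 5.
Solve -12*subsidy + 5 = 89: subsidy = (89 - 5) / -12 = -7.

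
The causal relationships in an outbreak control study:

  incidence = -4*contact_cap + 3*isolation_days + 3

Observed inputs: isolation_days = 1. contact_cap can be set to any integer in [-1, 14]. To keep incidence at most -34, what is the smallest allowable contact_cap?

contact_cap = 10

Substituting into the incidence equation gives incidence = -4*contact_cap + 6.
Require -4*contact_cap + 6 ≤ -34, so contact_cap ≥ 10.
The smallest integer in [-1, 14] satisfying this is 10.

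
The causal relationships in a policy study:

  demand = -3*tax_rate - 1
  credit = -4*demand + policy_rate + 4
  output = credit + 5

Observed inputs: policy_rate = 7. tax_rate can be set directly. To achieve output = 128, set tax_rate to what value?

Substituting into the credit equation gives credit = 12*tax_rate + 15.
So output = 12*tax_rate + 20.
Solve 12*tax_rate + 20 = 128: tax_rate = (128 - 20) / 12 = 9.

tax_rate = 9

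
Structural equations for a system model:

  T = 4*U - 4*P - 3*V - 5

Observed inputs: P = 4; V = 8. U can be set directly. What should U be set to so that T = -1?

Substituting into the T equation gives T = 4*U - 45.
Solve 4*U - 45 = -1: U = (-1 + 45) / 4 = 11.

U = 11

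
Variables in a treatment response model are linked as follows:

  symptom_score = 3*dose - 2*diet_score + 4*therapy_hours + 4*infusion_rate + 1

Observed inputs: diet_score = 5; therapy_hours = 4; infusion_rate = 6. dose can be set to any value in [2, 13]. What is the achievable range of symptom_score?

Substituting into the symptom_score equation gives symptom_score = 3*dose + 31.
Linear in dose, so extremes are at the endpoints: dose = 2 gives symptom_score = 37; dose = 13 gives symptom_score = 70.

37 to 70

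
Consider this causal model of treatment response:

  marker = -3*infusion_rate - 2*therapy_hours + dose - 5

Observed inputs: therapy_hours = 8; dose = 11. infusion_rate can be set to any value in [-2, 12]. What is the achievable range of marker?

-46 to -4

Substituting into the marker equation gives marker = -3*infusion_rate - 10.
Linear in infusion_rate, so extremes are at the endpoints: infusion_rate = -2 gives marker = -4; infusion_rate = 12 gives marker = -46.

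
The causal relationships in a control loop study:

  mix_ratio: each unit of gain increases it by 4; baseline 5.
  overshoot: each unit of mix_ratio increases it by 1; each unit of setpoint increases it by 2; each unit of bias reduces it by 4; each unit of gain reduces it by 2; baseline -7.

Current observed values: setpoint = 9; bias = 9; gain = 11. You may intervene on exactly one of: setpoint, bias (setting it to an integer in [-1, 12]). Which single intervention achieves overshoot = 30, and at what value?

set bias = 2

Intervening on setpoint: overshoot = 2*setpoint - 16. Reaching 30 requires setpoint = 23, outside [-1, 12].
Intervening on bias: with other inputs at their observed values, overshoot = -4*bias + 38. Solving for 30 gives bias = 2, within [-1, 12].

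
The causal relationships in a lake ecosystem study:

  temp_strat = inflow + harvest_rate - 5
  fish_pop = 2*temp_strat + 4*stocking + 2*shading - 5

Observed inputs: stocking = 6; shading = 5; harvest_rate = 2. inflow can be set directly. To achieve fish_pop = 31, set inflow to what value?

inflow = 4

Substituting into the temp_strat equation gives temp_strat = inflow - 3.
Substituting into the fish_pop equation gives fish_pop = 2*inflow + 23.
Solve 2*inflow + 23 = 31: inflow = (31 - 23) / 2 = 4.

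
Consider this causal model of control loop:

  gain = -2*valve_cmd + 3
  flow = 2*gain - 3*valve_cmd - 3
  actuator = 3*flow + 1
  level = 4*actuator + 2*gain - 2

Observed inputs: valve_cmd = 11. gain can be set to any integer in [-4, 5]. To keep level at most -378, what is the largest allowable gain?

gain = 2

Intervening on gain fixes its value directly, overriding its dependence on valve_cmd.
Substituting into the flow equation gives flow = 2*gain - 36.
Substituting into the actuator equation gives actuator = 6*gain - 107.
Substituting into the level equation gives level = 26*gain - 430.
Require 26*gain - 430 ≤ -378, so gain ≤ 2.
The largest integer in [-4, 5] satisfying this is 2.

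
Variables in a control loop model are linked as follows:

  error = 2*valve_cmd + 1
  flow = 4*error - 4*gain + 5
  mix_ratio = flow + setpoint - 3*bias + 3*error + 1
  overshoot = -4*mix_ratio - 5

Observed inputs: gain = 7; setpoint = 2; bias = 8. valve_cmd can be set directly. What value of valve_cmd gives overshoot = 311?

valve_cmd = -3

Substituting into the flow equation gives flow = 8*valve_cmd - 19.
Substituting into the mix_ratio equation gives mix_ratio = 14*valve_cmd - 37.
Substituting into the overshoot equation gives overshoot = -56*valve_cmd + 143.
Solve -56*valve_cmd + 143 = 311: valve_cmd = (311 - 143) / -56 = -3.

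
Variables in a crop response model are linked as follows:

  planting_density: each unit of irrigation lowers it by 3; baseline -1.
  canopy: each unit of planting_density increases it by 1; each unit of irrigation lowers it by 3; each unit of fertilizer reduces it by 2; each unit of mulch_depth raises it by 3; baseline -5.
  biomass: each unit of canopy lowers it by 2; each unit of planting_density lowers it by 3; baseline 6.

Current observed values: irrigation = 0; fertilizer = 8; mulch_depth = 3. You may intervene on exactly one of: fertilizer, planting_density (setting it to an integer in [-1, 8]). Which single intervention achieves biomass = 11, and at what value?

set fertilizer = 2

Intervening on fertilizer: with other inputs at their observed values, biomass = 4*fertilizer + 3. Solving for 11 gives fertilizer = 2, within [-1, 8].
Intervening on planting_density: biomass = -5*planting_density + 30. Reaching 11 requires planting_density = 19/5, not an integer.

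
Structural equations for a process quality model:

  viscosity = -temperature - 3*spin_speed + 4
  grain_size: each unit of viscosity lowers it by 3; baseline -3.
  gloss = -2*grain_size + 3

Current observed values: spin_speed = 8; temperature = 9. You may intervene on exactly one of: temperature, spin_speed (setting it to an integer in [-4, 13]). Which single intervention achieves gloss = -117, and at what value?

set temperature = 1

Intervening on temperature: with other inputs at their observed values, gloss = -6*temperature - 111. Solving for -117 gives temperature = 1, within [-4, 13].
Intervening on spin_speed: gloss = -18*spin_speed - 21. Reaching -117 requires spin_speed = 16/3, not an integer.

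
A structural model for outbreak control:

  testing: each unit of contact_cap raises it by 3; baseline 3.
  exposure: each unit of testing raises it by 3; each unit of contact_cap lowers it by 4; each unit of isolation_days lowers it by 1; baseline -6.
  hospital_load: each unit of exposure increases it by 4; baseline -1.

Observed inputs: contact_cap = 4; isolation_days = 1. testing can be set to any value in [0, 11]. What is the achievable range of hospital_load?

-93 to 39

Intervening on testing fixes its value directly, overriding its dependence on contact_cap.
Substituting into the exposure equation gives exposure = 3*testing - 23.
hospital_load becomes 12*testing - 93.
Linear in testing, so extremes are at the endpoints: testing = 0 gives hospital_load = -93; testing = 11 gives hospital_load = 39.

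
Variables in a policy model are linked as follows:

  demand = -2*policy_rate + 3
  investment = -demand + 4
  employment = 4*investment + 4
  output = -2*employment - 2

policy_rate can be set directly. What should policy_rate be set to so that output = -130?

policy_rate = 7

Substituting into the investment equation gives investment = 2*policy_rate + 1.
So employment = 8*policy_rate + 8.
Substituting into the output equation gives output = -16*policy_rate - 18.
Solve -16*policy_rate - 18 = -130: policy_rate = (-130 + 18) / -16 = 7.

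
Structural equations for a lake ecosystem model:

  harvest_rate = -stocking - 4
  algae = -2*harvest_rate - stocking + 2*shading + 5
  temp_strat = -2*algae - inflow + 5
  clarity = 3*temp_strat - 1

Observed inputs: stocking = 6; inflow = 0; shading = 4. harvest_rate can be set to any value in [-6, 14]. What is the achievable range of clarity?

Intervening on harvest_rate fixes its value directly, overriding its dependence on stocking.
Substituting into the algae equation gives algae = -2*harvest_rate + 7.
Substituting into the temp_strat equation gives temp_strat = 4*harvest_rate - 9.
clarity becomes 12*harvest_rate - 28.
Linear in harvest_rate, so extremes are at the endpoints: harvest_rate = -6 gives clarity = -100; harvest_rate = 14 gives clarity = 140.

-100 to 140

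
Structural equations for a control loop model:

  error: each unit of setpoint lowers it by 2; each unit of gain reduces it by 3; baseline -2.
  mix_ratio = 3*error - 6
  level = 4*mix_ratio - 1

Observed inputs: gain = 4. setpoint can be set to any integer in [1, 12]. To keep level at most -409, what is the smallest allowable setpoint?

setpoint = 9

Substituting into the error equation gives error = -2*setpoint - 14.
Substituting into the mix_ratio equation gives mix_ratio = -6*setpoint - 48.
Substituting into the level equation gives level = -24*setpoint - 193.
Require -24*setpoint - 193 ≤ -409, so setpoint ≥ 9.
The smallest integer in [1, 12] satisfying this is 9.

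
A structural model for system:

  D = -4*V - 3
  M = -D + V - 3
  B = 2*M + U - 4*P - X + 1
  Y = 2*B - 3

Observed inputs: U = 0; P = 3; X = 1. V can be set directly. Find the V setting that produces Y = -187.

V = -8

Substituting into the M equation gives M = 5*V.
B becomes 10*V - 12.
This gives Y = 20*V - 27.
Solve 20*V - 27 = -187: V = (-187 + 27) / 20 = -8.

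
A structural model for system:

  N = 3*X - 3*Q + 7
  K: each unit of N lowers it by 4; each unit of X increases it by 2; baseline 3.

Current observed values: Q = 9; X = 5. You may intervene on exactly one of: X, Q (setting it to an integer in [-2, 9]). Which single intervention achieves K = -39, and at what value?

Intervening on X: K = -10*X + 83. Reaching -39 requires X = 61/5, not an integer.
Intervening on Q: with other inputs at their observed values, K = 12*Q - 75. Solving for -39 gives Q = 3, within [-2, 9].

set Q = 3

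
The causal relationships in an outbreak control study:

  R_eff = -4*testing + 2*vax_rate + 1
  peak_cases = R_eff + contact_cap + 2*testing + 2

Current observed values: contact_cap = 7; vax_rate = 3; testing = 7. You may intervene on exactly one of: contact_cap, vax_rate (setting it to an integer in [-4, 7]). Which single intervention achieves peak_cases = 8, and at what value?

Intervening on contact_cap: peak_cases = contact_cap - 5. Reaching 8 requires contact_cap = 13, outside [-4, 7].
Intervening on vax_rate: with other inputs at their observed values, peak_cases = 2*vax_rate - 4. Solving for 8 gives vax_rate = 6, within [-4, 7].

set vax_rate = 6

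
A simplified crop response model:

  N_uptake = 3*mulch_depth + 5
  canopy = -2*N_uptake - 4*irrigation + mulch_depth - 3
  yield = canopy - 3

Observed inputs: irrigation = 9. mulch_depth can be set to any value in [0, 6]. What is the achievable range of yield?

Substituting into the canopy equation gives canopy = -5*mulch_depth - 49.
Substituting into the yield equation gives yield = -5*mulch_depth - 52.
Linear in mulch_depth, so extremes are at the endpoints: mulch_depth = 0 gives yield = -52; mulch_depth = 6 gives yield = -82.

-82 to -52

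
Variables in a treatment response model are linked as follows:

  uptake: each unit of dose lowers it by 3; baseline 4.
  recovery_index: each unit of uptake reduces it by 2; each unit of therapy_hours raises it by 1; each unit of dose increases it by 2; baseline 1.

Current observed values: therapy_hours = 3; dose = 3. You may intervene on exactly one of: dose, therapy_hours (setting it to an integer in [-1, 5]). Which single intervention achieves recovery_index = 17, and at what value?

set therapy_hours = 0

Intervening on dose: recovery_index = 8*dose - 4. Reaching 17 requires dose = 21/8, not an integer.
Intervening on therapy_hours: with other inputs at their observed values, recovery_index = therapy_hours + 17. Solving for 17 gives therapy_hours = 0, within [-1, 5].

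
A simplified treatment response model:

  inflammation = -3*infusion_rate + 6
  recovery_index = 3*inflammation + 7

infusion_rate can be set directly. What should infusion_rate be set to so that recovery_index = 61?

infusion_rate = -4

Substituting into the recovery_index equation gives recovery_index = -9*infusion_rate + 25.
Solve -9*infusion_rate + 25 = 61: infusion_rate = (61 - 25) / -9 = -4.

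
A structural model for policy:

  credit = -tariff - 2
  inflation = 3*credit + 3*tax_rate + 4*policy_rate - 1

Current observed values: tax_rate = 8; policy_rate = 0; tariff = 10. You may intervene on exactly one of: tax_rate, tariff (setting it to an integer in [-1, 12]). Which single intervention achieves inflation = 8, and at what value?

Intervening on tax_rate: inflation = 3*tax_rate - 37. Reaching 8 requires tax_rate = 15, outside [-1, 12].
Intervening on tariff: with other inputs at their observed values, inflation = -3*tariff + 17. Solving for 8 gives tariff = 3, within [-1, 12].

set tariff = 3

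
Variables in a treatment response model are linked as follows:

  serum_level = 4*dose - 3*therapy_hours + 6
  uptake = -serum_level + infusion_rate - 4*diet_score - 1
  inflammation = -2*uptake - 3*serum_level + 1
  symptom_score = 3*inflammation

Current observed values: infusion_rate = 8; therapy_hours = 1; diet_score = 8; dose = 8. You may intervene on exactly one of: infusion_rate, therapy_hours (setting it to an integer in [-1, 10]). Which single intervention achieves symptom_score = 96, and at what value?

Intervening on infusion_rate: with other inputs at their observed values, symptom_score = -6*infusion_rate + 96. Solving for 96 gives infusion_rate = 0, within [-1, 10].
Intervening on therapy_hours: symptom_score = 9*therapy_hours + 39. Reaching 96 requires therapy_hours = 19/3, not an integer.

set infusion_rate = 0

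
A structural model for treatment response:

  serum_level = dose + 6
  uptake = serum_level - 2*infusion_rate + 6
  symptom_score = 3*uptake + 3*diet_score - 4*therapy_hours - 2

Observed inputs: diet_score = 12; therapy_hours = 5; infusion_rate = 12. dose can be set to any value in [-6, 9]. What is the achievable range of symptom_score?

-40 to 5

Substituting into the uptake equation gives uptake = dose - 12.
So symptom_score = 3*dose - 22.
Linear in dose, so extremes are at the endpoints: dose = -6 gives symptom_score = -40; dose = 9 gives symptom_score = 5.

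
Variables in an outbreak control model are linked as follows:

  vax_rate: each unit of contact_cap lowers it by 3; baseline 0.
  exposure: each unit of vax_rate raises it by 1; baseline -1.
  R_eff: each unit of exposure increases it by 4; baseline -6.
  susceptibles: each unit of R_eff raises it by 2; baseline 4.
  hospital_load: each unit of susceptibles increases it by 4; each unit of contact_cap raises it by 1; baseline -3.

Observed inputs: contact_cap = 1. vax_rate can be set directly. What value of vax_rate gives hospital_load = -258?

Intervening on vax_rate fixes its value directly, overriding its dependence on contact_cap.
Substituting into the R_eff equation gives R_eff = 4*vax_rate - 10.
Substituting into the susceptibles equation gives susceptibles = 8*vax_rate - 16.
Substituting into the hospital_load equation gives hospital_load = 32*vax_rate - 66.
Solve 32*vax_rate - 66 = -258: vax_rate = (-258 + 66) / 32 = -6.

vax_rate = -6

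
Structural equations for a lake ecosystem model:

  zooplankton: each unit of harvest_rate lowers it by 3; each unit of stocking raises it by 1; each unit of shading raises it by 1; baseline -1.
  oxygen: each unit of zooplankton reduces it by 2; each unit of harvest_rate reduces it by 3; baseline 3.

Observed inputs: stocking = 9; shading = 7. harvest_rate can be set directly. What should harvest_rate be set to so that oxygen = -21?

harvest_rate = 2

Substituting into the zooplankton equation gives zooplankton = -3*harvest_rate + 15.
Substituting into the oxygen equation gives oxygen = 3*harvest_rate - 27.
Solve 3*harvest_rate - 27 = -21: harvest_rate = (-21 + 27) / 3 = 2.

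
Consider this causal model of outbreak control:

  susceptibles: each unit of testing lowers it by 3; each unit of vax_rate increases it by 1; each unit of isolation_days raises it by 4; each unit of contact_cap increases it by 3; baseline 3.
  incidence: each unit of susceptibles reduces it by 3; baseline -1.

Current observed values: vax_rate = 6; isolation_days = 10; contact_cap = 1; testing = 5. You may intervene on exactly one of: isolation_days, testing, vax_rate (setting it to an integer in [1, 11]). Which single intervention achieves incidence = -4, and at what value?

Intervening on isolation_days: with other inputs at their observed values, incidence = -12*isolation_days + 8. Solving for -4 gives isolation_days = 1, within [1, 11].
Intervening on testing: incidence = 9*testing - 157. Reaching -4 requires testing = 17, outside [1, 11].
Intervening on vax_rate: incidence = -3*vax_rate - 94. Reaching -4 requires vax_rate = -30, outside [1, 11].

set isolation_days = 1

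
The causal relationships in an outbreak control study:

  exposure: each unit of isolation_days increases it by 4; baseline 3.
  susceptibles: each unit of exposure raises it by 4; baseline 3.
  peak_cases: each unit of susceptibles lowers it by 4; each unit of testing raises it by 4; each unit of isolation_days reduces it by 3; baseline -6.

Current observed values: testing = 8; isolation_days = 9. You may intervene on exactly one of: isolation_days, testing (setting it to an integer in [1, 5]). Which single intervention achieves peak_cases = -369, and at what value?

Intervening on isolation_days: with other inputs at their observed values, peak_cases = -67*isolation_days - 34. Solving for -369 gives isolation_days = 5, within [1, 5].
Intervening on testing: peak_cases = 4*testing - 669. Reaching -369 requires testing = 75, outside [1, 5].

set isolation_days = 5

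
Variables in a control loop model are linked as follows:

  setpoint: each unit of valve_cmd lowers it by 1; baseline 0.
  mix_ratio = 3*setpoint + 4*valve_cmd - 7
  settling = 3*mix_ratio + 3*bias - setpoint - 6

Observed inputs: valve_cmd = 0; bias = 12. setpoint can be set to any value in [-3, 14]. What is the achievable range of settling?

-15 to 121

Intervening on setpoint fixes its value directly, overriding its dependence on valve_cmd.
Substituting into the mix_ratio equation gives mix_ratio = 3*setpoint - 7.
Substituting into the settling equation gives settling = 8*setpoint + 9.
Linear in setpoint, so extremes are at the endpoints: setpoint = -3 gives settling = -15; setpoint = 14 gives settling = 121.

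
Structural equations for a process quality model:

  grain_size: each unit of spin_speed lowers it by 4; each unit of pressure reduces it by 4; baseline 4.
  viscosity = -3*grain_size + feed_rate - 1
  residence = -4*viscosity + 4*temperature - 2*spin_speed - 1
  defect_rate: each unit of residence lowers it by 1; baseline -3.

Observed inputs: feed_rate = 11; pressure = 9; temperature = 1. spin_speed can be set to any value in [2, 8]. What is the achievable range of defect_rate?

Substituting into the grain_size equation gives grain_size = -4*spin_speed - 32.
So viscosity = 12*spin_speed + 106.
Substituting into the residence equation gives residence = -50*spin_speed - 421.
defect_rate becomes 50*spin_speed + 418.
Linear in spin_speed, so extremes are at the endpoints: spin_speed = 2 gives defect_rate = 518; spin_speed = 8 gives defect_rate = 818.

518 to 818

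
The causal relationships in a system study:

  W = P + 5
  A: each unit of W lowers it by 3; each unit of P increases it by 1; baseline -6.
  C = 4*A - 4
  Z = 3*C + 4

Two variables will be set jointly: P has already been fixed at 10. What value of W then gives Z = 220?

W = -5

With P held at 10:
Intervening on W fixes its value directly, overriding its dependence on P.
Substituting into the A equation gives A = -3*W + 4.
So C = -12*W + 12.
So Z = -36*W + 40.
Solve -36*W + 40 = 220: W = (220 - 40) / -36 = -5.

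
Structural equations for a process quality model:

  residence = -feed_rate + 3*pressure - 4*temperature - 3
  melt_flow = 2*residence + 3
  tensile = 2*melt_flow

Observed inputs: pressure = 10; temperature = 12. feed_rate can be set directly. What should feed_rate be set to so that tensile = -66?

Substituting into the residence equation gives residence = -feed_rate - 21.
melt_flow becomes -2*feed_rate - 39.
Substituting into the tensile equation gives tensile = -4*feed_rate - 78.
Solve -4*feed_rate - 78 = -66: feed_rate = (-66 + 78) / -4 = -3.

feed_rate = -3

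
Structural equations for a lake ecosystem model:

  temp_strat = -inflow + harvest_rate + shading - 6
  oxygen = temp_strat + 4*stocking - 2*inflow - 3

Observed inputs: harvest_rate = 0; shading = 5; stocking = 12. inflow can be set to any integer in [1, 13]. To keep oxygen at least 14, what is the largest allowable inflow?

inflow = 10

Substituting into the temp_strat equation gives temp_strat = -inflow - 1.
Substituting into the oxygen equation gives oxygen = -3*inflow + 44.
Require -3*inflow + 44 ≥ 14, so inflow ≤ 10.
The largest integer in [1, 13] satisfying this is 10.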